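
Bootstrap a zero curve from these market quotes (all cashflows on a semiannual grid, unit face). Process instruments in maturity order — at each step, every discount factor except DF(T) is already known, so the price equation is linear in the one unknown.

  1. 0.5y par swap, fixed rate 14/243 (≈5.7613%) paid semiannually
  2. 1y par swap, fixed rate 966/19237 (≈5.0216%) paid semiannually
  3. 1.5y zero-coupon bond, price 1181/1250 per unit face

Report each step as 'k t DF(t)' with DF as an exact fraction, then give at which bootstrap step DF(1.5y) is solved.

step 1 [0.5y] swap r/2=7/243: DF=(1 − 7/243·(0))/(1+7/243) = 243/250 ≈ 0.972000
step 2 [1y] swap r/2=483/19237: DF=(1 − 483/19237·(0.972000))/(1+483/19237) = 9517/10000 ≈ 0.951700
step 3 [1.5y] zero: DF = P = 1181/1250 ≈ 0.944800

1 1/2 243/250
2 1 9517/10000
3 3/2 1181/1250
DF(1.5y) is solved at step 3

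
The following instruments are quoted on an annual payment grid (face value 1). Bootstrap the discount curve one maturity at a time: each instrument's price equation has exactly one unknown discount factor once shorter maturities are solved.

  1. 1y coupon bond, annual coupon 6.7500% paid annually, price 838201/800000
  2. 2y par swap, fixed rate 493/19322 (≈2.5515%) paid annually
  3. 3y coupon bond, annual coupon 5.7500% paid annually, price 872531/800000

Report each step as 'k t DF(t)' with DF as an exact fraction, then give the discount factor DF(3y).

1 1 1963/2000
2 2 9507/10000
3 3 9263/10000
DF(3y) = 9263/10000 ≈ 0.926300

step 1 [1y] bond c/1=27/400: DF=(838201/800000 − 27/400·(0))/(1+27/400) = 1963/2000 ≈ 0.981500
step 2 [2y] swap r/1=493/19322: DF=(1 − 493/19322·(0.981500))/(1+493/19322) = 9507/10000 ≈ 0.950700
step 3 [3y] bond c/1=23/400: DF=(872531/800000 − 23/400·(0.981500+0.950700))/(1+23/400) = 9263/10000 ≈ 0.926300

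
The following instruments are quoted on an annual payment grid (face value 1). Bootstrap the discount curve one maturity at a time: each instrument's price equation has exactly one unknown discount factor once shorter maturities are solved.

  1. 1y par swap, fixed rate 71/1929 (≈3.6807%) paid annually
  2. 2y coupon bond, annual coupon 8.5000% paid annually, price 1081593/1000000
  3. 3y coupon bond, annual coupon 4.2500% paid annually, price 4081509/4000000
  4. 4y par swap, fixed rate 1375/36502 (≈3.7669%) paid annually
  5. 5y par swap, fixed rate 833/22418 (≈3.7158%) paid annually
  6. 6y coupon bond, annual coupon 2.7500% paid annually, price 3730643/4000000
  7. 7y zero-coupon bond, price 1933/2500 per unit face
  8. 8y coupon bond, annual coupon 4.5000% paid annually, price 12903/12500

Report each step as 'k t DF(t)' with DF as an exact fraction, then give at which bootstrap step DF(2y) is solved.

1 1 1929/2000
2 2 9213/10000
3 3 9019/10000
4 4 69/80
5 5 4167/5000
6 6 7877/10000
7 7 1933/2500
8 8 291/400
DF(2y) is solved at step 2

step 1 [1y] swap r/1=71/1929: DF=(1 − 71/1929·(0))/(1+71/1929) = 1929/2000 ≈ 0.964500
step 2 [2y] bond c/1=17/200: DF=(1081593/1000000 − 17/200·(0.964500))/(1+17/200) = 9213/10000 ≈ 0.921300
step 3 [3y] bond c/1=17/400: DF=(4081509/4000000 − 17/400·(0.964500+0.921300))/(1+17/400) = 9019/10000 ≈ 0.901900
step 4 [4y] swap r/1=1375/36502: DF=(1 − 1375/36502·(0.964500+0.921300+0.901900))/(1+1375/36502) = 69/80 ≈ 0.862500
step 5 [5y] swap r/1=833/22418: DF=(1 − 833/22418·(0.964500+0.921300+0.901900+0.862500))/(1+833/22418) = 4167/5000 ≈ 0.833400
step 6 [6y] bond c/1=11/400: DF=(3730643/4000000 − 11/400·(0.964500+0.921300+0.901900+0.862500+0.833400))/(1+11/400) = 7877/10000 ≈ 0.787700
step 7 [7y] zero: DF = P = 1933/2500 ≈ 0.773200
step 8 [8y] bond c/1=9/200: DF=(12903/12500 − 9/200·(0.964500+0.921300+0.901900+0.862500+0.833400+0.787700+0.773200))/(1+9/200) = 291/400 ≈ 0.727500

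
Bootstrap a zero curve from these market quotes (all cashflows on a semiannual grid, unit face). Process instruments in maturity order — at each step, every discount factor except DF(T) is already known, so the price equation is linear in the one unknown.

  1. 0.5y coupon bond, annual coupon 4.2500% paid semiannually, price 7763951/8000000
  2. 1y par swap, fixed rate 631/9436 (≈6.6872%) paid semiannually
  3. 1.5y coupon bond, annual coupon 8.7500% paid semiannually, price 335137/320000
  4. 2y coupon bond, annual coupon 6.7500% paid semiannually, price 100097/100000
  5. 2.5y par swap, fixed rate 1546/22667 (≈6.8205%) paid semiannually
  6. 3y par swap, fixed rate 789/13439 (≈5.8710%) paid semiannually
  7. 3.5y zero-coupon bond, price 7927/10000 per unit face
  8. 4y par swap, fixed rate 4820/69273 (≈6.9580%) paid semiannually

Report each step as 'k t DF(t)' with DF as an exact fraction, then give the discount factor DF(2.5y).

step 1 [0.5y] bond c/2=17/800: DF=(7763951/8000000 − 17/800·(0))/(1+17/800) = 9503/10000 ≈ 0.950300
step 2 [1y] swap r/2=631/18872: DF=(1 − 631/18872·(0.950300))/(1+631/18872) = 9369/10000 ≈ 0.936900
step 3 [1.5y] bond c/2=7/160: DF=(335137/320000 − 7/160·(0.950300+0.936900))/(1+7/160) = 9243/10000 ≈ 0.924300
step 4 [2y] bond c/2=27/800: DF=(100097/100000 − 27/800·(0.950300+0.936900+0.924300))/(1+27/800) = 1753/2000 ≈ 0.876500
step 5 [2.5y] swap r/2=773/22667: DF=(1 − 773/22667·(0.950300+0.936900+0.924300+0.876500))/(1+773/22667) = 4227/5000 ≈ 0.845400
step 6 [3y] swap r/2=789/26878: DF=(1 − 789/26878·(0.950300+0.936900+0.924300+0.876500+0.845400))/(1+789/26878) = 4211/5000 ≈ 0.842200
step 7 [3.5y] zero: DF = P = 7927/10000 ≈ 0.792700
step 8 [4y] swap r/2=2410/69273: DF=(1 − 2410/69273·(0.950300+0.936900+0.924300+0.876500+0.845400+0.842200+0.792700))/(1+2410/69273) = 759/1000 ≈ 0.759000

1 1/2 9503/10000
2 1 9369/10000
3 3/2 9243/10000
4 2 1753/2000
5 5/2 4227/5000
6 3 4211/5000
7 7/2 7927/10000
8 4 759/1000
DF(2.5y) = 4227/5000 ≈ 0.845400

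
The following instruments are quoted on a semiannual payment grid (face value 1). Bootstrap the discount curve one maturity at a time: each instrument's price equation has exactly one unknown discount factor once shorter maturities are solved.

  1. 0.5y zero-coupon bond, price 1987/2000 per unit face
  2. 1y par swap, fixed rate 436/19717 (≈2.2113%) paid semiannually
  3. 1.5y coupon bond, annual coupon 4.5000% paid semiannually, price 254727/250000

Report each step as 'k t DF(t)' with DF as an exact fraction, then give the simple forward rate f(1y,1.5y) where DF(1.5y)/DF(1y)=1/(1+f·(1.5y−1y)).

step 1 [0.5y] zero: DF = P = 1987/2000 ≈ 0.993500
step 2 [1y] swap r/2=218/19717: DF=(1 − 218/19717·(0.993500))/(1+218/19717) = 4891/5000 ≈ 0.978200
step 3 [1.5y] bond c/2=9/400: DF=(254727/250000 − 9/400·(0.993500+0.978200))/(1+9/400) = 9531/10000 ≈ 0.953100

1 1/2 1987/2000
2 1 4891/5000
3 3/2 9531/10000
f(1y,1.5y) = ((4891/5000)/(9531/10000) − 1)/(1/2) = 502/9531 ≈ 5.2670%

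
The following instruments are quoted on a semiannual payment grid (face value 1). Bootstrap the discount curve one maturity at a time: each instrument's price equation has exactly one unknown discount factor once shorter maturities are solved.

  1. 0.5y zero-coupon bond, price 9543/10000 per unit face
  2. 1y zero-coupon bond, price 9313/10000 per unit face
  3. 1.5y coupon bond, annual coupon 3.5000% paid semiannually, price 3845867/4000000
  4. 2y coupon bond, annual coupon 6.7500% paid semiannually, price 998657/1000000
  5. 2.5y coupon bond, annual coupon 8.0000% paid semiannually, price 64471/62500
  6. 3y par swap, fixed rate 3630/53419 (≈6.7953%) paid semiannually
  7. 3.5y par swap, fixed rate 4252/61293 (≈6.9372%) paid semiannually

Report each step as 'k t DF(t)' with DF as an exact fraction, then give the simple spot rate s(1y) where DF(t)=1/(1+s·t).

step 1 [0.5y] zero: DF = P = 9543/10000 ≈ 0.954300
step 2 [1y] zero: DF = P = 9313/10000 ≈ 0.931300
step 3 [1.5y] bond c/2=7/400: DF=(3845867/4000000 − 7/400·(0.954300+0.931300))/(1+7/400) = 73/80 ≈ 0.912500
step 4 [2y] bond c/2=27/800: DF=(998657/1000000 − 27/800·(0.954300+0.931300+0.912500))/(1+27/800) = 8747/10000 ≈ 0.874700
step 5 [2.5y] bond c/2=1/25: DF=(64471/62500 − 1/25·(0.954300+0.931300+0.912500+0.874700))/(1+1/25) = 4253/5000 ≈ 0.850600
step 6 [3y] swap r/2=1815/53419: DF=(1 − 1815/53419·(0.954300+0.931300+0.912500+0.874700+0.850600))/(1+1815/53419) = 1637/2000 ≈ 0.818500
step 7 [3.5y] swap r/2=2126/61293: DF=(1 − 2126/61293·(0.954300+0.931300+0.912500+0.874700+0.850600+0.818500))/(1+2126/61293) = 3937/5000 ≈ 0.787400

1 1/2 9543/10000
2 1 9313/10000
3 3/2 73/80
4 2 8747/10000
5 5/2 4253/5000
6 3 1637/2000
7 7/2 3937/5000
s(1y) = (1/(9313/10000) − 1)/(1) = 687/9313 ≈ 7.3768%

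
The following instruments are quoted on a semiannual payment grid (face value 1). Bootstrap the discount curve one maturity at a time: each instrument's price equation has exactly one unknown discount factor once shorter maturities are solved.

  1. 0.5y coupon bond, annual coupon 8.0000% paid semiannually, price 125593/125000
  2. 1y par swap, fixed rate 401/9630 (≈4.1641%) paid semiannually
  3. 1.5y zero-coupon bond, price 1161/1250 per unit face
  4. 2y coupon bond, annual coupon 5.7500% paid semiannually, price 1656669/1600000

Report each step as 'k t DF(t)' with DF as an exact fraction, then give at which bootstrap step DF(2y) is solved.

1 1/2 9661/10000
2 1 9599/10000
3 3/2 1161/1250
4 2 9267/10000
DF(2y) is solved at step 4

step 1 [0.5y] bond c/2=1/25: DF=(125593/125000 − 1/25·(0))/(1+1/25) = 9661/10000 ≈ 0.966100
step 2 [1y] swap r/2=401/19260: DF=(1 − 401/19260·(0.966100))/(1+401/19260) = 9599/10000 ≈ 0.959900
step 3 [1.5y] zero: DF = P = 1161/1250 ≈ 0.928800
step 4 [2y] bond c/2=23/800: DF=(1656669/1600000 − 23/800·(0.966100+0.959900+0.928800))/(1+23/800) = 9267/10000 ≈ 0.926700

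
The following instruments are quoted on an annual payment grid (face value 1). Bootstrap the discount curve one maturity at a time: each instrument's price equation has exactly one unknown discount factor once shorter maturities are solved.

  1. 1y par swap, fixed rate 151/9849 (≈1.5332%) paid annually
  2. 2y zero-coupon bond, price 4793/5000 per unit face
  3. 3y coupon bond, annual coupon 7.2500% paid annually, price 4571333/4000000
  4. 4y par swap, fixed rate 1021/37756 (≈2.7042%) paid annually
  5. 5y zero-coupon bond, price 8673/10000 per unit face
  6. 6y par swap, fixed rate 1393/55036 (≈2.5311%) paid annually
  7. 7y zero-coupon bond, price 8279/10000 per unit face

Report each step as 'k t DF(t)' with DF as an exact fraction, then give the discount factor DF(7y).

step 1 [1y] swap r/1=151/9849: DF=(1 − 151/9849·(0))/(1+151/9849) = 9849/10000 ≈ 0.984900
step 2 [2y] zero: DF = P = 4793/5000 ≈ 0.958600
step 3 [3y] bond c/1=29/400: DF=(4571333/4000000 − 29/400·(0.984900+0.958600))/(1+29/400) = 4671/5000 ≈ 0.934200
step 4 [4y] swap r/1=1021/37756: DF=(1 − 1021/37756·(0.984900+0.958600+0.934200))/(1+1021/37756) = 8979/10000 ≈ 0.897900
step 5 [5y] zero: DF = P = 8673/10000 ≈ 0.867300
step 6 [6y] swap r/1=1393/55036: DF=(1 − 1393/55036·(0.984900+0.958600+0.934200+0.897900+0.867300))/(1+1393/55036) = 8607/10000 ≈ 0.860700
step 7 [7y] zero: DF = P = 8279/10000 ≈ 0.827900

1 1 9849/10000
2 2 4793/5000
3 3 4671/5000
4 4 8979/10000
5 5 8673/10000
6 6 8607/10000
7 7 8279/10000
DF(7y) = 8279/10000 ≈ 0.827900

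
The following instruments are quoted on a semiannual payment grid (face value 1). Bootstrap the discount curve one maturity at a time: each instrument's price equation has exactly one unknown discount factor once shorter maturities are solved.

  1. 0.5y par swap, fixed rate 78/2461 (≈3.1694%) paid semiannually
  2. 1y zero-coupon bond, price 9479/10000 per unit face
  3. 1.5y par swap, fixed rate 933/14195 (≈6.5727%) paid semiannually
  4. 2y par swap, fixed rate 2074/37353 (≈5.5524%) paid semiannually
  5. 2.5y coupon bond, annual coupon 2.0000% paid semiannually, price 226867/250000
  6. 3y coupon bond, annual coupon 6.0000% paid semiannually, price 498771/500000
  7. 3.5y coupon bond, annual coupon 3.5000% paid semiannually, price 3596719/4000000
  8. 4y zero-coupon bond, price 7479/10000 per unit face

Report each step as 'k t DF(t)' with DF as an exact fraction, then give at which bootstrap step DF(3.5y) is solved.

step 1 [0.5y] swap r/2=39/2461: DF=(1 − 39/2461·(0))/(1+39/2461) = 2461/2500 ≈ 0.984400
step 2 [1y] zero: DF = P = 9479/10000 ≈ 0.947900
step 3 [1.5y] swap r/2=933/28390: DF=(1 − 933/28390·(0.984400+0.947900))/(1+933/28390) = 9067/10000 ≈ 0.906700
step 4 [2y] swap r/2=1037/37353: DF=(1 − 1037/37353·(0.984400+0.947900+0.906700))/(1+1037/37353) = 8963/10000 ≈ 0.896300
step 5 [2.5y] bond c/2=1/100: DF=(226867/250000 − 1/100·(0.984400+0.947900+0.906700+0.896300))/(1+1/100) = 1723/2000 ≈ 0.861500
step 6 [3y] bond c/2=3/100: DF=(498771/500000 − 3/100·(0.984400+0.947900+0.906700+0.896300+0.861500))/(1+3/100) = 4173/5000 ≈ 0.834600
step 7 [3.5y] bond c/2=7/400: DF=(3596719/4000000 − 7/400·(0.984400+0.947900+0.906700+0.896300+0.861500+0.834600))/(1+7/400) = 7903/10000 ≈ 0.790300
step 8 [4y] zero: DF = P = 7479/10000 ≈ 0.747900

1 1/2 2461/2500
2 1 9479/10000
3 3/2 9067/10000
4 2 8963/10000
5 5/2 1723/2000
6 3 4173/5000
7 7/2 7903/10000
8 4 7479/10000
DF(3.5y) is solved at step 7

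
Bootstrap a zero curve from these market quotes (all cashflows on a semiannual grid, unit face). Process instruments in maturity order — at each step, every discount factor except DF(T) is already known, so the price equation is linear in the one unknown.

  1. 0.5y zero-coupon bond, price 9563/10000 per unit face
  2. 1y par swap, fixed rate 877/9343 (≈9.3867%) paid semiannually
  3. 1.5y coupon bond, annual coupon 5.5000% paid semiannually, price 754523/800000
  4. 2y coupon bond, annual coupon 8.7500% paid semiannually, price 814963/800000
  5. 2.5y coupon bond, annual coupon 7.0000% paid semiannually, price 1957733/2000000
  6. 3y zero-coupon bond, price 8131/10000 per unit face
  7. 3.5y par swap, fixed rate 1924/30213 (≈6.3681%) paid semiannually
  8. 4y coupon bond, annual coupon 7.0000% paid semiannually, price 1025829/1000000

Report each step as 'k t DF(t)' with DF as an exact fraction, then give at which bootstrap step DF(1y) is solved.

step 1 [0.5y] zero: DF = P = 9563/10000 ≈ 0.956300
step 2 [1y] swap r/2=877/18686: DF=(1 − 877/18686·(0.956300))/(1+877/18686) = 9123/10000 ≈ 0.912300
step 3 [1.5y] bond c/2=11/400: DF=(754523/800000 − 11/400·(0.956300+0.912300))/(1+11/400) = 8679/10000 ≈ 0.867900
step 4 [2y] bond c/2=7/160: DF=(814963/800000 − 7/160·(0.956300+0.912300+0.867900))/(1+7/160) = 8613/10000 ≈ 0.861300
step 5 [2.5y] bond c/2=7/200: DF=(1957733/2000000 − 7/200·(0.956300+0.912300+0.867900+0.861300))/(1+7/200) = 8241/10000 ≈ 0.824100
step 6 [3y] zero: DF = P = 8131/10000 ≈ 0.813100
step 7 [3.5y] swap r/2=962/30213: DF=(1 − 962/30213·(0.956300+0.912300+0.867900+0.861300+0.824100+0.813100))/(1+962/30213) = 2019/2500 ≈ 0.807600
step 8 [4y] bond c/2=7/200: DF=(1025829/1000000 − 7/200·(0.956300+0.912300+0.867900+0.861300+0.824100+0.813100+0.807600))/(1+7/200) = 1967/2500 ≈ 0.786800

1 1/2 9563/10000
2 1 9123/10000
3 3/2 8679/10000
4 2 8613/10000
5 5/2 8241/10000
6 3 8131/10000
7 7/2 2019/2500
8 4 1967/2500
DF(1y) is solved at step 2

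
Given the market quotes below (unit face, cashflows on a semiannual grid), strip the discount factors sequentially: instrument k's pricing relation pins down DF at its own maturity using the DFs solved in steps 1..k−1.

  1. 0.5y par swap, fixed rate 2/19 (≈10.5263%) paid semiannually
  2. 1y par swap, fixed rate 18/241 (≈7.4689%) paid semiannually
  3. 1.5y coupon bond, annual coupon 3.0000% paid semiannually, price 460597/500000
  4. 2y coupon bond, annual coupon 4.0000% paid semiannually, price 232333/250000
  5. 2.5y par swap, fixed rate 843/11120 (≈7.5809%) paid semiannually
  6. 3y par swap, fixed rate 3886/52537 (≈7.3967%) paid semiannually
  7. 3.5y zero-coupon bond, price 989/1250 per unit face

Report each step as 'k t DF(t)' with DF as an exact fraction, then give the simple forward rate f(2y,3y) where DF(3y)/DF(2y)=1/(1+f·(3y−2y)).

1 1/2 19/20
2 1 4649/5000
3 3/2 4399/5000
4 2 857/1000
5 5/2 4157/5000
6 3 8057/10000
7 7/2 989/1250
f(2y,3y) = ((857/1000)/(8057/10000) − 1)/(1) = 513/8057 ≈ 6.3671%

step 1 [0.5y] swap r/2=1/19: DF=(1 − 1/19·(0))/(1+1/19) = 19/20 ≈ 0.950000
step 2 [1y] swap r/2=9/241: DF=(1 − 9/241·(0.950000))/(1+9/241) = 4649/5000 ≈ 0.929800
step 3 [1.5y] bond c/2=3/200: DF=(460597/500000 − 3/200·(0.950000+0.929800))/(1+3/200) = 4399/5000 ≈ 0.879800
step 4 [2y] bond c/2=1/50: DF=(232333/250000 − 1/50·(0.950000+0.929800+0.879800))/(1+1/50) = 857/1000 ≈ 0.857000
step 5 [2.5y] swap r/2=843/22240: DF=(1 − 843/22240·(0.950000+0.929800+0.879800+0.857000))/(1+843/22240) = 4157/5000 ≈ 0.831400
step 6 [3y] swap r/2=1943/52537: DF=(1 − 1943/52537·(0.950000+0.929800+0.879800+0.857000+0.831400))/(1+1943/52537) = 8057/10000 ≈ 0.805700
step 7 [3.5y] zero: DF = P = 989/1250 ≈ 0.791200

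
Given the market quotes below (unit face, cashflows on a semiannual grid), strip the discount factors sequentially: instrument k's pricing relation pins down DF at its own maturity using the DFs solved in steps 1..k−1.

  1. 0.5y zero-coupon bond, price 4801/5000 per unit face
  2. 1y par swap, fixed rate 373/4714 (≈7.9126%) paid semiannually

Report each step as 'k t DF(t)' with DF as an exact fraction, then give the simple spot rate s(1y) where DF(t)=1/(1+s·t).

step 1 [0.5y] zero: DF = P = 4801/5000 ≈ 0.960200
step 2 [1y] swap r/2=373/9428: DF=(1 − 373/9428·(0.960200))/(1+373/9428) = 4627/5000 ≈ 0.925400

1 1/2 4801/5000
2 1 4627/5000
s(1y) = (1/(4627/5000) − 1)/(1) = 373/4627 ≈ 8.0614%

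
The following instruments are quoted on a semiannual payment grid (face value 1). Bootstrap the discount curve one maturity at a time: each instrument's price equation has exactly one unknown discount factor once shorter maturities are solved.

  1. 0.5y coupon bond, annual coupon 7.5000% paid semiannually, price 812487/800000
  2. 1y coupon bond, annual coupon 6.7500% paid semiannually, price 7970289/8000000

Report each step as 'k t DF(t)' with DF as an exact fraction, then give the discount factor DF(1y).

step 1 [0.5y] bond c/2=3/80: DF=(812487/800000 − 3/80·(0))/(1+3/80) = 9789/10000 ≈ 0.978900
step 2 [1y] bond c/2=27/800: DF=(7970289/8000000 − 27/800·(0.978900))/(1+27/800) = 4659/5000 ≈ 0.931800

1 1/2 9789/10000
2 1 4659/5000
DF(1y) = 4659/5000 ≈ 0.931800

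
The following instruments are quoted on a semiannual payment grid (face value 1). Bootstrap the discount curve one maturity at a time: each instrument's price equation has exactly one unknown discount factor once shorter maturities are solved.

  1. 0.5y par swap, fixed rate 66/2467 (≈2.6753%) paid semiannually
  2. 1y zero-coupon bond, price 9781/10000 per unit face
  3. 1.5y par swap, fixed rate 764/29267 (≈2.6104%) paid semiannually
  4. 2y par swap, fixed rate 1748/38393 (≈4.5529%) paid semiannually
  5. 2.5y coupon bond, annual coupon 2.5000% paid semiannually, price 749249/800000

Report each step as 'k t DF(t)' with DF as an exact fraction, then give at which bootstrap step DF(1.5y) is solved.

1 1/2 2467/2500
2 1 9781/10000
3 3/2 4809/5000
4 2 4563/5000
5 5/2 1097/1250
DF(1.5y) is solved at step 3

step 1 [0.5y] swap r/2=33/2467: DF=(1 − 33/2467·(0))/(1+33/2467) = 2467/2500 ≈ 0.986800
step 2 [1y] zero: DF = P = 9781/10000 ≈ 0.978100
step 3 [1.5y] swap r/2=382/29267: DF=(1 − 382/29267·(0.986800+0.978100))/(1+382/29267) = 4809/5000 ≈ 0.961800
step 4 [2y] swap r/2=874/38393: DF=(1 − 874/38393·(0.986800+0.978100+0.961800))/(1+874/38393) = 4563/5000 ≈ 0.912600
step 5 [2.5y] bond c/2=1/80: DF=(749249/800000 − 1/80·(0.986800+0.978100+0.961800+0.912600))/(1+1/80) = 1097/1250 ≈ 0.877600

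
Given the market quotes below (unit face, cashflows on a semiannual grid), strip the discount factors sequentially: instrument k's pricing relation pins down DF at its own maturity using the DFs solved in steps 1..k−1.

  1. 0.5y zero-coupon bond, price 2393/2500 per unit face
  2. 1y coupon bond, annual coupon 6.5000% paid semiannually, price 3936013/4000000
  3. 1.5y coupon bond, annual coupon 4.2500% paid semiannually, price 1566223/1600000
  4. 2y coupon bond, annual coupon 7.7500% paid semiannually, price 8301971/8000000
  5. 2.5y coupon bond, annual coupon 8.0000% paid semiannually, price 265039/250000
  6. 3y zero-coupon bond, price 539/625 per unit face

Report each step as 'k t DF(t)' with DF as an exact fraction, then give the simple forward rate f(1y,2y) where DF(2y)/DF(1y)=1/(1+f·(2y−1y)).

1 1/2 2393/2500
2 1 9229/10000
3 3/2 4597/5000
4 2 4473/5000
5 5/2 8773/10000
6 3 539/625
f(1y,2y) = ((9229/10000)/(4473/5000) − 1)/(1) = 283/8946 ≈ 3.1634%

step 1 [0.5y] zero: DF = P = 2393/2500 ≈ 0.957200
step 2 [1y] bond c/2=13/400: DF=(3936013/4000000 − 13/400·(0.957200))/(1+13/400) = 9229/10000 ≈ 0.922900
step 3 [1.5y] bond c/2=17/800: DF=(1566223/1600000 − 17/800·(0.957200+0.922900))/(1+17/800) = 4597/5000 ≈ 0.919400
step 4 [2y] bond c/2=31/800: DF=(8301971/8000000 − 31/800·(0.957200+0.922900+0.919400))/(1+31/800) = 4473/5000 ≈ 0.894600
step 5 [2.5y] bond c/2=1/25: DF=(265039/250000 − 1/25·(0.957200+0.922900+0.919400+0.894600))/(1+1/25) = 8773/10000 ≈ 0.877300
step 6 [3y] zero: DF = P = 539/625 ≈ 0.862400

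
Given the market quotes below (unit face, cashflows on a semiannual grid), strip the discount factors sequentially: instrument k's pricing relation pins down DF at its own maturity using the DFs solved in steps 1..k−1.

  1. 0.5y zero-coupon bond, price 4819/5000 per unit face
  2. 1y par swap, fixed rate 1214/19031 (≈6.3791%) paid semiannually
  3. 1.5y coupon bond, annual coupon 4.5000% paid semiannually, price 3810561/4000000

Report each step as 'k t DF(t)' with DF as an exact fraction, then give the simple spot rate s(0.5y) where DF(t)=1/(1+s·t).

1 1/2 4819/5000
2 1 9393/10000
3 3/2 4449/5000
s(0.5y) = (1/(4819/5000) − 1)/(1/2) = 362/4819 ≈ 7.5119%

step 1 [0.5y] zero: DF = P = 4819/5000 ≈ 0.963800
step 2 [1y] swap r/2=607/19031: DF=(1 − 607/19031·(0.963800))/(1+607/19031) = 9393/10000 ≈ 0.939300
step 3 [1.5y] bond c/2=9/400: DF=(3810561/4000000 − 9/400·(0.963800+0.939300))/(1+9/400) = 4449/5000 ≈ 0.889800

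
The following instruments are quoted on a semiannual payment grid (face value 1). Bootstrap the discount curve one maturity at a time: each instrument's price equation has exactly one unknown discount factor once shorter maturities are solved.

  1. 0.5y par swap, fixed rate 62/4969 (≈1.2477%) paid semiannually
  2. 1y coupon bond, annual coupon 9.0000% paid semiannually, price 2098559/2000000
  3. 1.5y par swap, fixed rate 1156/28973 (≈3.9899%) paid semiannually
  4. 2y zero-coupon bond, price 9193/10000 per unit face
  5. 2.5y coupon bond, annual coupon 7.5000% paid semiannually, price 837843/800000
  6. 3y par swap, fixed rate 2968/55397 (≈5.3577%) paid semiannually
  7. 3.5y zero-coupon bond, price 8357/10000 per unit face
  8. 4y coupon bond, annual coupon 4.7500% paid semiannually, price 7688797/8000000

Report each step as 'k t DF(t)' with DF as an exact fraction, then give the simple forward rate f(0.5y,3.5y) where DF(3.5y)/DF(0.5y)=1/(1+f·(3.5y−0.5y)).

step 1 [0.5y] swap r/2=31/4969: DF=(1 − 31/4969·(0))/(1+31/4969) = 4969/5000 ≈ 0.993800
step 2 [1y] bond c/2=9/200: DF=(2098559/2000000 − 9/200·(0.993800))/(1+9/200) = 9613/10000 ≈ 0.961300
step 3 [1.5y] swap r/2=578/28973: DF=(1 − 578/28973·(0.993800+0.961300))/(1+578/28973) = 4711/5000 ≈ 0.942200
step 4 [2y] zero: DF = P = 9193/10000 ≈ 0.919300
step 5 [2.5y] bond c/2=3/80: DF=(837843/800000 − 3/80·(0.993800+0.961300+0.942200+0.919300))/(1+3/80) = 1743/2000 ≈ 0.871500
step 6 [3y] swap r/2=1484/55397: DF=(1 − 1484/55397·(0.993800+0.961300+0.942200+0.919300+0.871500))/(1+1484/55397) = 2129/2500 ≈ 0.851600
step 7 [3.5y] zero: DF = P = 8357/10000 ≈ 0.835700
step 8 [4y] bond c/2=19/800: DF=(7688797/8000000 − 19/800·(0.993800+0.961300+0.942200+0.919300+0.871500+0.851600+0.835700))/(1+19/800) = 7909/10000 ≈ 0.790900

1 1/2 4969/5000
2 1 9613/10000
3 3/2 4711/5000
4 2 9193/10000
5 5/2 1743/2000
6 3 2129/2500
7 7/2 8357/10000
8 4 7909/10000
f(0.5y,3.5y) = ((4969/5000)/(8357/10000) − 1)/(3) = 527/8357 ≈ 6.3061%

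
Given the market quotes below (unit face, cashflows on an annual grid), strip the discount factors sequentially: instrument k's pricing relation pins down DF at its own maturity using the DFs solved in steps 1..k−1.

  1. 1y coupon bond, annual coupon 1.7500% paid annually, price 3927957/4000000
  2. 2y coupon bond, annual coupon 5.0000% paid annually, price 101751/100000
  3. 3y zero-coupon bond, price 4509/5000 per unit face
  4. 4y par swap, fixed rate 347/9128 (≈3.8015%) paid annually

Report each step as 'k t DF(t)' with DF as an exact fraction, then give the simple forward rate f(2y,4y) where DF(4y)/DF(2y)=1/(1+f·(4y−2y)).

step 1 [1y] bond c/1=7/400: DF=(3927957/4000000 − 7/400·(0))/(1+7/400) = 9651/10000 ≈ 0.965100
step 2 [2y] bond c/1=1/20: DF=(101751/100000 − 1/20·(0.965100))/(1+1/20) = 9231/10000 ≈ 0.923100
step 3 [3y] zero: DF = P = 4509/5000 ≈ 0.901800
step 4 [4y] swap r/1=347/9128: DF=(1 − 347/9128·(0.965100+0.923100+0.901800))/(1+347/9128) = 2153/2500 ≈ 0.861200

1 1 9651/10000
2 2 9231/10000
3 3 4509/5000
4 4 2153/2500
f(2y,4y) = ((9231/10000)/(2153/2500) − 1)/(2) = 619/17224 ≈ 3.5938%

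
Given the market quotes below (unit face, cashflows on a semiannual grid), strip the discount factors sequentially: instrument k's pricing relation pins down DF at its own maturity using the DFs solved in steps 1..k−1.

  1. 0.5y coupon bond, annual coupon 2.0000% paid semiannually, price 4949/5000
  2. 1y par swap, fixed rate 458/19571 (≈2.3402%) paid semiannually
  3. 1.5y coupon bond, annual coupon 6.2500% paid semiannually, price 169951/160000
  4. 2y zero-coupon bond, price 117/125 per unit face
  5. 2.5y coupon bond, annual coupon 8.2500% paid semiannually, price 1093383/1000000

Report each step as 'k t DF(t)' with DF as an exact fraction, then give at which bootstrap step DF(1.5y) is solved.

step 1 [0.5y] bond c/2=1/100: DF=(4949/5000 − 1/100·(0))/(1+1/100) = 49/50 ≈ 0.980000
step 2 [1y] swap r/2=229/19571: DF=(1 − 229/19571·(0.980000))/(1+229/19571) = 9771/10000 ≈ 0.977100
step 3 [1.5y] bond c/2=1/32: DF=(169951/160000 − 1/32·(0.980000+0.977100))/(1+1/32) = 9707/10000 ≈ 0.970700
step 4 [2y] zero: DF = P = 117/125 ≈ 0.936000
step 5 [2.5y] bond c/2=33/800: DF=(1093383/1000000 − 33/800·(0.980000+0.977100+0.970700+0.936000))/(1+33/800) = 897/1000 ≈ 0.897000

1 1/2 49/50
2 1 9771/10000
3 3/2 9707/10000
4 2 117/125
5 5/2 897/1000
DF(1.5y) is solved at step 3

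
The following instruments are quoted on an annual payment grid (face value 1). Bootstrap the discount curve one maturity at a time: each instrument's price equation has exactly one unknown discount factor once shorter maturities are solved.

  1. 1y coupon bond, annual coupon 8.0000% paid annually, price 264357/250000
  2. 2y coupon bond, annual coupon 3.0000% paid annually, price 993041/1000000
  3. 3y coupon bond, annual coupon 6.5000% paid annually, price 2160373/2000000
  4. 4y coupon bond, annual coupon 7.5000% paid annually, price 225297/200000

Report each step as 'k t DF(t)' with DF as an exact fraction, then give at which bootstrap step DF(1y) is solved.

step 1 [1y] bond c/1=2/25: DF=(264357/250000 − 2/25·(0))/(1+2/25) = 9791/10000 ≈ 0.979100
step 2 [2y] bond c/1=3/100: DF=(993041/1000000 − 3/100·(0.979100))/(1+3/100) = 2339/2500 ≈ 0.935600
step 3 [3y] bond c/1=13/200: DF=(2160373/2000000 − 13/200·(0.979100+0.935600))/(1+13/200) = 4487/5000 ≈ 0.897400
step 4 [4y] bond c/1=3/40: DF=(225297/200000 − 3/40·(0.979100+0.935600+0.897400))/(1+3/40) = 8517/10000 ≈ 0.851700

1 1 9791/10000
2 2 2339/2500
3 3 4487/5000
4 4 8517/10000
DF(1y) is solved at step 1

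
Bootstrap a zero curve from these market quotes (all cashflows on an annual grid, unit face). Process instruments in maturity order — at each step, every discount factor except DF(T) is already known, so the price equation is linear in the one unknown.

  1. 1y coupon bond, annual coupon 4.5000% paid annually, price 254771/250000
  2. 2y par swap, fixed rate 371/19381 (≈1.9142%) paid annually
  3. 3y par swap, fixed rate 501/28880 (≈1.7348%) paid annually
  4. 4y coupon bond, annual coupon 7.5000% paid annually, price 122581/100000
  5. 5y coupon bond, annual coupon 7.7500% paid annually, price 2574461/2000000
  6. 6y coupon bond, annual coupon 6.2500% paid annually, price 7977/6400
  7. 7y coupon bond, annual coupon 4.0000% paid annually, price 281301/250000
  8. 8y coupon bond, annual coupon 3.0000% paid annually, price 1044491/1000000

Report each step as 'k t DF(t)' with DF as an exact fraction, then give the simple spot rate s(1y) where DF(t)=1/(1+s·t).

step 1 [1y] bond c/1=9/200: DF=(254771/250000 − 9/200·(0))/(1+9/200) = 1219/1250 ≈ 0.975200
step 2 [2y] swap r/1=371/19381: DF=(1 − 371/19381·(0.975200))/(1+371/19381) = 9629/10000 ≈ 0.962900
step 3 [3y] swap r/1=501/28880: DF=(1 − 501/28880·(0.975200+0.962900))/(1+501/28880) = 9499/10000 ≈ 0.949900
step 4 [4y] bond c/1=3/40: DF=(122581/100000 − 3/40·(0.975200+0.962900+0.949900))/(1+3/40) = 2347/2500 ≈ 0.938800
step 5 [5y] bond c/1=31/400: DF=(2574461/2000000 − 31/400·(0.975200+0.962900+0.949900+0.938800))/(1+31/400) = 4597/5000 ≈ 0.919400
step 6 [6y] bond c/1=1/16: DF=(7977/6400 − 1/16·(0.975200+0.962900+0.949900+0.938800+0.919400))/(1+1/16) = 8939/10000 ≈ 0.893900
step 7 [7y] bond c/1=1/25: DF=(281301/250000 − 1/25·(0.975200+0.962900+0.949900+0.938800+0.919400+0.893900))/(1+1/25) = 173/200 ≈ 0.865000
step 8 [8y] bond c/1=3/100: DF=(1044491/1000000 − 3/100·(0.975200+0.962900+0.949900+0.938800+0.919400+0.893900+0.865000))/(1+3/100) = 4123/5000 ≈ 0.824600

1 1 1219/1250
2 2 9629/10000
3 3 9499/10000
4 4 2347/2500
5 5 4597/5000
6 6 8939/10000
7 7 173/200
8 8 4123/5000
s(1y) = (1/(1219/1250) − 1)/(1) = 31/1219 ≈ 2.5431%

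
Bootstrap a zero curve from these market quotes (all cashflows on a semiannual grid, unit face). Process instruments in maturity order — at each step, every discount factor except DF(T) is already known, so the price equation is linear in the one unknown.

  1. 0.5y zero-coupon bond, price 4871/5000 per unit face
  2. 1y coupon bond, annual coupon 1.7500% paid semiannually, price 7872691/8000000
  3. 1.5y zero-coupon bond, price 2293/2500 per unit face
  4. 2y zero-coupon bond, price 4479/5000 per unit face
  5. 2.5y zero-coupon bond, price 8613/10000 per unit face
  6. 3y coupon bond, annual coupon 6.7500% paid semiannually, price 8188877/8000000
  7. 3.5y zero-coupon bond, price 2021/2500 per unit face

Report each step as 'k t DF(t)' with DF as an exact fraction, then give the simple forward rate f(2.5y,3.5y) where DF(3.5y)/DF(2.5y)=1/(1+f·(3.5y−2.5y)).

1 1/2 4871/5000
2 1 9671/10000
3 3/2 2293/2500
4 2 4479/5000
5 5/2 8613/10000
6 3 1679/2000
7 7/2 2021/2500
f(2.5y,3.5y) = ((8613/10000)/(2021/2500) − 1)/(1) = 529/8084 ≈ 6.5438%

step 1 [0.5y] zero: DF = P = 4871/5000 ≈ 0.974200
step 2 [1y] bond c/2=7/800: DF=(7872691/8000000 − 7/800·(0.974200))/(1+7/800) = 9671/10000 ≈ 0.967100
step 3 [1.5y] zero: DF = P = 2293/2500 ≈ 0.917200
step 4 [2y] zero: DF = P = 4479/5000 ≈ 0.895800
step 5 [2.5y] zero: DF = P = 8613/10000 ≈ 0.861300
step 6 [3y] bond c/2=27/800: DF=(8188877/8000000 − 27/800·(0.974200+0.967100+0.917200+0.895800+0.861300))/(1+27/800) = 1679/2000 ≈ 0.839500
step 7 [3.5y] zero: DF = P = 2021/2500 ≈ 0.808400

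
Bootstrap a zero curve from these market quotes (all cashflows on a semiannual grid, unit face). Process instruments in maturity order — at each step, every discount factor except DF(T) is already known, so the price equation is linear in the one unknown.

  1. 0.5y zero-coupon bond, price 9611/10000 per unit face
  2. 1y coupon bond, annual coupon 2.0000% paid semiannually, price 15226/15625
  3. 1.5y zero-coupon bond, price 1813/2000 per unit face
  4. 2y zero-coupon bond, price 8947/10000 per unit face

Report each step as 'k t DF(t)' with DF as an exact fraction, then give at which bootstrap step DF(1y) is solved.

step 1 [0.5y] zero: DF = P = 9611/10000 ≈ 0.961100
step 2 [1y] bond c/2=1/100: DF=(15226/15625 − 1/100·(0.961100))/(1+1/100) = 9553/10000 ≈ 0.955300
step 3 [1.5y] zero: DF = P = 1813/2000 ≈ 0.906500
step 4 [2y] zero: DF = P = 8947/10000 ≈ 0.894700

1 1/2 9611/10000
2 1 9553/10000
3 3/2 1813/2000
4 2 8947/10000
DF(1y) is solved at step 2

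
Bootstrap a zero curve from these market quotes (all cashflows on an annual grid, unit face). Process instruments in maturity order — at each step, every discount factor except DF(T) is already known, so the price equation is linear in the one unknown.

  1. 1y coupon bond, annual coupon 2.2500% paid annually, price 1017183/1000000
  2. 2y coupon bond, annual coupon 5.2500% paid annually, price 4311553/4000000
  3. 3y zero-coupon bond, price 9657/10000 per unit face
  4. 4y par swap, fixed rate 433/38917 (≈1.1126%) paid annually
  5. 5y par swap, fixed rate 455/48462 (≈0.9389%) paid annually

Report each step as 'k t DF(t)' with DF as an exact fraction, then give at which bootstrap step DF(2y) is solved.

step 1 [1y] bond c/1=9/400: DF=(1017183/1000000 − 9/400·(0))/(1+9/400) = 2487/2500 ≈ 0.994800
step 2 [2y] bond c/1=21/400: DF=(4311553/4000000 − 21/400·(0.994800))/(1+21/400) = 1949/2000 ≈ 0.974500
step 3 [3y] zero: DF = P = 9657/10000 ≈ 0.965700
step 4 [4y] swap r/1=433/38917: DF=(1 − 433/38917·(0.994800+0.974500+0.965700))/(1+433/38917) = 9567/10000 ≈ 0.956700
step 5 [5y] swap r/1=455/48462: DF=(1 − 455/48462·(0.994800+0.974500+0.965700+0.956700))/(1+455/48462) = 1909/2000 ≈ 0.954500

1 1 2487/2500
2 2 1949/2000
3 3 9657/10000
4 4 9567/10000
5 5 1909/2000
DF(2y) is solved at step 2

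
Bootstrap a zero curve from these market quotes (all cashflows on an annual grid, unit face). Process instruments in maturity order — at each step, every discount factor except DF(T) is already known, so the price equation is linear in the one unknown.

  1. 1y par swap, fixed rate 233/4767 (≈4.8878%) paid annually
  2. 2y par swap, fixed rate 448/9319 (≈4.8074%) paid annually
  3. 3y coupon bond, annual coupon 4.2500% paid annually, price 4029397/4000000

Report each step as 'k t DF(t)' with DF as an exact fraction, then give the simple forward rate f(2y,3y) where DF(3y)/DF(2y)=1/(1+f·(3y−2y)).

step 1 [1y] swap r/1=233/4767: DF=(1 − 233/4767·(0))/(1+233/4767) = 4767/5000 ≈ 0.953400
step 2 [2y] swap r/1=448/9319: DF=(1 − 448/9319·(0.953400))/(1+448/9319) = 569/625 ≈ 0.910400
step 3 [3y] bond c/1=17/400: DF=(4029397/4000000 − 17/400·(0.953400+0.910400))/(1+17/400) = 8903/10000 ≈ 0.890300

1 1 4767/5000
2 2 569/625
3 3 8903/10000
f(2y,3y) = ((569/625)/(8903/10000) − 1)/(1) = 201/8903 ≈ 2.2577%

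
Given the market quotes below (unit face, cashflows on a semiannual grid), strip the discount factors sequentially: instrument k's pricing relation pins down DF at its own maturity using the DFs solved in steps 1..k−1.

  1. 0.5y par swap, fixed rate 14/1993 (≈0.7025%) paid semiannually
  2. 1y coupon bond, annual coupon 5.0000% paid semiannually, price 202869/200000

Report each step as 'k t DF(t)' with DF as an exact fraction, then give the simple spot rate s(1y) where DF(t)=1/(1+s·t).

step 1 [0.5y] swap r/2=7/1993: DF=(1 − 7/1993·(0))/(1+7/1993) = 1993/2000 ≈ 0.996500
step 2 [1y] bond c/2=1/40: DF=(202869/200000 − 1/40·(0.996500))/(1+1/40) = 9653/10000 ≈ 0.965300

1 1/2 1993/2000
2 1 9653/10000
s(1y) = (1/(9653/10000) − 1)/(1) = 347/9653 ≈ 3.5947%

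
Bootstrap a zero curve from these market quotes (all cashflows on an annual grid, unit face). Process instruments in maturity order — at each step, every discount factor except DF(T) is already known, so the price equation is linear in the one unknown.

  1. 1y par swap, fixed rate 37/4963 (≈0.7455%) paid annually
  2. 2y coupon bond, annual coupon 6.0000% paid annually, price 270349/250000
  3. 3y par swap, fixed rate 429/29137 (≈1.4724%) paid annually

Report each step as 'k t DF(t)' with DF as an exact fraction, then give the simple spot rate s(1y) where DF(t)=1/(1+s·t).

1 1 4963/5000
2 2 241/250
3 3 9571/10000
s(1y) = (1/(4963/5000) − 1)/(1) = 37/4963 ≈ 0.7455%

step 1 [1y] swap r/1=37/4963: DF=(1 − 37/4963·(0))/(1+37/4963) = 4963/5000 ≈ 0.992600
step 2 [2y] bond c/1=3/50: DF=(270349/250000 − 3/50·(0.992600))/(1+3/50) = 241/250 ≈ 0.964000
step 3 [3y] swap r/1=429/29137: DF=(1 − 429/29137·(0.992600+0.964000))/(1+429/29137) = 9571/10000 ≈ 0.957100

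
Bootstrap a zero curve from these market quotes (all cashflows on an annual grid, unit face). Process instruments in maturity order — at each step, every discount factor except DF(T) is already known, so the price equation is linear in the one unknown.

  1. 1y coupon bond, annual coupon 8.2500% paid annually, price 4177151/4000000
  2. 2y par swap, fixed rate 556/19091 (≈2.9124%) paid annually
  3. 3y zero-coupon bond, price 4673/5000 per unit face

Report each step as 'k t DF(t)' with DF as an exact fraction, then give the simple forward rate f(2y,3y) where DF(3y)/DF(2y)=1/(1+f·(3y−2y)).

step 1 [1y] bond c/1=33/400: DF=(4177151/4000000 − 33/400·(0))/(1+33/400) = 9647/10000 ≈ 0.964700
step 2 [2y] swap r/1=556/19091: DF=(1 − 556/19091·(0.964700))/(1+556/19091) = 2361/2500 ≈ 0.944400
step 3 [3y] zero: DF = P = 4673/5000 ≈ 0.934600

1 1 9647/10000
2 2 2361/2500
3 3 4673/5000
f(2y,3y) = ((2361/2500)/(4673/5000) − 1)/(1) = 49/4673 ≈ 1.0486%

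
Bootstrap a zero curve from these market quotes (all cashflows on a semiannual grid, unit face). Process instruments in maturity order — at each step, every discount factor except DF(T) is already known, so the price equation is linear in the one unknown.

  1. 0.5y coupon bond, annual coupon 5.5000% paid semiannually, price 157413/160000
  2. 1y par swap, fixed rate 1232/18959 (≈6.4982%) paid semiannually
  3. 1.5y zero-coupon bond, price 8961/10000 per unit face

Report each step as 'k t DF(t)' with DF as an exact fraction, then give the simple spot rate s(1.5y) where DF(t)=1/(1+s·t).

step 1 [0.5y] bond c/2=11/400: DF=(157413/160000 − 11/400·(0))/(1+11/400) = 383/400 ≈ 0.957500
step 2 [1y] swap r/2=616/18959: DF=(1 − 616/18959·(0.957500))/(1+616/18959) = 1173/1250 ≈ 0.938400
step 3 [1.5y] zero: DF = P = 8961/10000 ≈ 0.896100

1 1/2 383/400
2 1 1173/1250
3 3/2 8961/10000
s(1.5y) = (1/(8961/10000) − 1)/(3/2) = 2078/26883 ≈ 7.7298%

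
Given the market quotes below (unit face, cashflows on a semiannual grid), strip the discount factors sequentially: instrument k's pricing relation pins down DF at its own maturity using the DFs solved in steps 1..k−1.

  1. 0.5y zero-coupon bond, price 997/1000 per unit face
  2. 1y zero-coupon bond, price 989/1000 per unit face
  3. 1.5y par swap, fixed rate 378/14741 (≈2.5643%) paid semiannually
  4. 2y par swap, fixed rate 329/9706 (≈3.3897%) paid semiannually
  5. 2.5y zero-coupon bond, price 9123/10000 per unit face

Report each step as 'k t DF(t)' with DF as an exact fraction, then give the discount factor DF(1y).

1 1/2 997/1000
2 1 989/1000
3 3/2 4811/5000
4 2 4671/5000
5 5/2 9123/10000
DF(1y) = 989/1000 ≈ 0.989000

step 1 [0.5y] zero: DF = P = 997/1000 ≈ 0.997000
step 2 [1y] zero: DF = P = 989/1000 ≈ 0.989000
step 3 [1.5y] swap r/2=189/14741: DF=(1 − 189/14741·(0.997000+0.989000))/(1+189/14741) = 4811/5000 ≈ 0.962200
step 4 [2y] swap r/2=329/19412: DF=(1 − 329/19412·(0.997000+0.989000+0.962200))/(1+329/19412) = 4671/5000 ≈ 0.934200
step 5 [2.5y] zero: DF = P = 9123/10000 ≈ 0.912300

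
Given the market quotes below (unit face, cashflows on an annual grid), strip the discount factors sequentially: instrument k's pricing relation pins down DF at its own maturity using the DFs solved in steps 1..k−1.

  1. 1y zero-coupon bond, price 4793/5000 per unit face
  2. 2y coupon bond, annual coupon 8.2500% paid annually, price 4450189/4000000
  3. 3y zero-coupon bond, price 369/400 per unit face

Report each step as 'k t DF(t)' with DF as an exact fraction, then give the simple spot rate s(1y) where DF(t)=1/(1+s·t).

step 1 [1y] zero: DF = P = 4793/5000 ≈ 0.958600
step 2 [2y] bond c/1=33/400: DF=(4450189/4000000 − 33/400·(0.958600))/(1+33/400) = 9547/10000 ≈ 0.954700
step 3 [3y] zero: DF = P = 369/400 ≈ 0.922500

1 1 4793/5000
2 2 9547/10000
3 3 369/400
s(1y) = (1/(4793/5000) − 1)/(1) = 207/4793 ≈ 4.3188%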